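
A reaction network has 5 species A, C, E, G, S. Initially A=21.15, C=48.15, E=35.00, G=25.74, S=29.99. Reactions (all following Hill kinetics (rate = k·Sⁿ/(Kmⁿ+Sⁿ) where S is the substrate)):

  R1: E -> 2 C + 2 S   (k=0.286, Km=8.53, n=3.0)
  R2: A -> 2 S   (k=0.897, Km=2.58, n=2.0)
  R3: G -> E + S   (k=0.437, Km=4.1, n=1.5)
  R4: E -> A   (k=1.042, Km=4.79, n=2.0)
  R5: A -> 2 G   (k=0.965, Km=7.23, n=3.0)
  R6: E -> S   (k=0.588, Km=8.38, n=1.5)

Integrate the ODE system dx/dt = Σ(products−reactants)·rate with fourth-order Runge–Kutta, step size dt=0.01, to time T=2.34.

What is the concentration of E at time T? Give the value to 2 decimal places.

RK4 with dt=0.01: 234 steps to T=2.34. Trajectory (selected grid times):
t=0.00: A=21.15 C=48.15 E=35.00 G=25.74 S=29.99
t=0.26: A=20.94 C=48.30 E=34.63 G=26.12 S=30.84
t=0.52: A=20.74 C=48.44 E=34.26 G=26.49 S=31.69
t=0.78: A=20.54 C=48.59 E=33.89 G=26.86 S=32.54
t=1.04: A=20.33 C=48.74 E=33.53 G=27.24 S=33.39
t=1.30: A=20.13 C=48.88 E=33.16 G=27.61 S=34.24
t=1.56: A=19.92 C=49.03 E=32.79 G=27.98 S=35.08
t=1.82: A=19.72 C=49.17 E=32.43 G=28.35 S=35.93
t=2.08: A=19.52 C=49.32 E=32.06 G=28.72 S=36.78
t=2.34: A=19.31 C=49.47 E=31.70 G=29.09 S=37.63
Read off E at T=2.34: 31.70

E at T = 31.70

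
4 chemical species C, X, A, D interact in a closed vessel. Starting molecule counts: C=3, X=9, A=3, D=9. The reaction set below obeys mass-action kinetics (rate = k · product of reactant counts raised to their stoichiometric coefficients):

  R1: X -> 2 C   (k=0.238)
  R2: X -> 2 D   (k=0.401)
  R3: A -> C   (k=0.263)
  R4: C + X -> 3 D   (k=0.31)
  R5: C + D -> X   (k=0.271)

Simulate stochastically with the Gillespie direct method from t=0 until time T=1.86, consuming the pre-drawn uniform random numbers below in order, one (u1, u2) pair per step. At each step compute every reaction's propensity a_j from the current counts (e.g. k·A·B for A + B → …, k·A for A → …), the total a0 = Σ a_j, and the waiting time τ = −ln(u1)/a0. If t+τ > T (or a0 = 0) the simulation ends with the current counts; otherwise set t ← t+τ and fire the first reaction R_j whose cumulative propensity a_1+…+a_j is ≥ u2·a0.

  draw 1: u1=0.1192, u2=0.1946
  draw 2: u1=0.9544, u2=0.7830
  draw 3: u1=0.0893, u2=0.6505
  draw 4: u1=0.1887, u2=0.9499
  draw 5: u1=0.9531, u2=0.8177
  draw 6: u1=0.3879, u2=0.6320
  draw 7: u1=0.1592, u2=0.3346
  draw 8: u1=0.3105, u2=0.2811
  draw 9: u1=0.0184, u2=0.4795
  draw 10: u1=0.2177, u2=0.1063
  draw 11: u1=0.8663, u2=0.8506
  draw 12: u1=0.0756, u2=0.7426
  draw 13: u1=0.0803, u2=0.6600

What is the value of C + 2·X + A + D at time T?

Value at T = 33

Check how each reaction changes W = C + 2·X + A + D (weight of products minus weight of reactants):
R1: X -> 2 C: (1·2) − (2·1) = 2 − 2 = 0
R2: X -> 2 D: (1·2) − (2·1) = 2 − 2 = 0
R3: A -> C: (1·1) − (1·1) = 1 − 1 = 0
R4: C + X -> 3 D: (1·3) − (1·1 + 2·1) = 3 − 3 = 0
R5: C + D -> X: (2·1) − (1·1 + 1·1) = 2 − 2 = 0
Every reaction leaves W unchanged, so W is conserved and no simulation is needed: W(T) = W(0) = 3 + 2·9 + 3 + 9 = 33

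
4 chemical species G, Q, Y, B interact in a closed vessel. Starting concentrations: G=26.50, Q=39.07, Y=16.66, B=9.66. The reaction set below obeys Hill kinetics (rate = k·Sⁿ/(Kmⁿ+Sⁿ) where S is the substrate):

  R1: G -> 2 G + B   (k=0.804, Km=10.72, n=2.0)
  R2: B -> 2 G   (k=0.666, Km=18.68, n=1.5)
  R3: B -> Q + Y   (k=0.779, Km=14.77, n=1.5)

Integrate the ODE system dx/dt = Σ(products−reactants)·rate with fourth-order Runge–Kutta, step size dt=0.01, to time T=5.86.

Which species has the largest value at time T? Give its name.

RK4 with dt=0.01: 586 steps to T=5.86. Trajectory (selected grid times):
t=0.00: G=26.50 Q=39.07 Y=16.66 B=9.66
t=0.65: G=27.19 Q=39.25 Y=16.84 B=9.82
t=1.30: G=27.88 Q=39.43 Y=17.02 B=9.97
t=1.95: G=28.58 Q=39.61 Y=17.20 B=10.12
t=2.60: G=29.29 Q=39.79 Y=17.38 B=10.27
t=3.26: G=30.02 Q=39.98 Y=17.57 B=10.42
t=3.91: G=30.74 Q=40.17 Y=17.76 B=10.57
t=4.56: G=31.47 Q=40.36 Y=17.95 B=10.72
t=5.21: G=32.20 Q=40.56 Y=18.15 B=10.86
t=5.86: G=32.94 Q=40.76 Y=18.35 B=11.00
At T=5.86: G=32.94 Q=40.76 Y=18.35 B=11.00; the largest is Q.

Dominant species at T: Q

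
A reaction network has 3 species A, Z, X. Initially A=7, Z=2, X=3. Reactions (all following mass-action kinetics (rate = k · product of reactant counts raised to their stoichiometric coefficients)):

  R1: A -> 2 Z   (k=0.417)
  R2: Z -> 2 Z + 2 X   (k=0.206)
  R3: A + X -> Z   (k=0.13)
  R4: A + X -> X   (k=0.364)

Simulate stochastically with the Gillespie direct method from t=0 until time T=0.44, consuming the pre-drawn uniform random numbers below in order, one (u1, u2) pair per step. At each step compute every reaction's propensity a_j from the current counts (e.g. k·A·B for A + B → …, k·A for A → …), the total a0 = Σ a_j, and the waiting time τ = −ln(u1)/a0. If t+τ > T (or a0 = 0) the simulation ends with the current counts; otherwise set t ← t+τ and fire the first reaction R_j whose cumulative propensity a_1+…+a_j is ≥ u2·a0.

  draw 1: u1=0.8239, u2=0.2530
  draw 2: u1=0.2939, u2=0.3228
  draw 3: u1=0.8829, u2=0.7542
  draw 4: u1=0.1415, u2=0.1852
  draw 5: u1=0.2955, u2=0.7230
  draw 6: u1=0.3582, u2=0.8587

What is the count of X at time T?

t=0.000: A=7 Z=2 X=3
Draw 1: a1=2.919, a2=0.412, a3=2.730, a4=7.644, a0=13.705; τ=−ln(0.8239)/13.705=0.014 → t=0.014; u2·a0=0.2530·13.705=3.467; a1+a2=3.331 < 3.467 ≤ a1+…+a3=6.061 → R3 fires; A=6 Z=3 X=2
Draw 2: a1=2.502, a2=0.618, a3=1.560, a4=4.368, a0=9.048; τ=−ln(0.2939)/9.048=0.135 → t=0.149; u2·a0=0.3228·9.048=2.921; a1=2.502 < 2.921 ≤ a1+a2=3.120 → R2 fires; A=6 Z=4 X=4
Draw 3: a1=2.502, a2=0.824, a3=3.120, a4=8.736, a0=15.182; τ=−ln(0.8829)/15.182=0.008 → t=0.158; u2·a0=0.7542·15.182=11.450; a1+…+a3=6.446 < 11.450 ≤ a1+…+a4=15.182 → R4 fires; A=5 Z=4 X=4
Draw 4: a1=2.085, a2=0.824, a3=2.600, a4=7.280, a0=12.789; τ=−ln(0.1415)/12.789=0.153 → t=0.311; u2·a0=0.1852·12.789=2.369; a1=2.085 < 2.369 ≤ a1+a2=2.909 → R2 fires; A=5 Z=5 X=6
Draw 5: a1=2.085, a2=1.030, a3=3.900, a4=10.920, a0=17.935; τ=−ln(0.2955)/17.935=0.068 → t=0.379; u2·a0=0.7230·17.935=12.967; a1+…+a3=7.015 < 12.967 ≤ a1+…+a4=17.935 → R4 fires; A=4 Z=5 X=6
Draw 6: a1=1.668, a2=1.030, a3=3.120, a4=8.736, a0=14.554; τ=−ln(0.3582)/14.554=0.071 → t=0.449 > T=0.44: stop.
Read off X at T=0.44: 6

X at T = 6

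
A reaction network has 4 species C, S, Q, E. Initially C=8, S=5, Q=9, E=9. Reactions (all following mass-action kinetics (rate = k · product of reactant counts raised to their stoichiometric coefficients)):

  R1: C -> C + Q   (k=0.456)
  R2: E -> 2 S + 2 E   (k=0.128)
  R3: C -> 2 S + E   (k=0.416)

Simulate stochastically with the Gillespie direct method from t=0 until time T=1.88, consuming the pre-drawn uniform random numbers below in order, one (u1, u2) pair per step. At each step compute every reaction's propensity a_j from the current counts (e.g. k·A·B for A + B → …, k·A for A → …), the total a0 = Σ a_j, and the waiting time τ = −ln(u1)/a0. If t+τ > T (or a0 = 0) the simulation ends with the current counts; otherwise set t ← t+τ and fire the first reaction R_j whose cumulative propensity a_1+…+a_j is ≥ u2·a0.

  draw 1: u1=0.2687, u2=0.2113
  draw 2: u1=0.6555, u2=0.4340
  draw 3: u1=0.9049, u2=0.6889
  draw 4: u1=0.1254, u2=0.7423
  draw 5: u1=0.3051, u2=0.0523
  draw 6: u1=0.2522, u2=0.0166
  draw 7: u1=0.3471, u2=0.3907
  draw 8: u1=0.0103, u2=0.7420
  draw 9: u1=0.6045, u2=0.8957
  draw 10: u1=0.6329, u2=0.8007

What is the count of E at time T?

E at T = 13

t=0.000: C=8 S=5 Q=9 E=9
Draw 1: a1=3.648, a2=1.152, a3=3.328, a0=8.128; τ=−ln(0.2687)/8.128=0.162 → t=0.162; u2·a0=0.2113·8.128=1.717 ≤ a1=3.648 → R1 fires; C=8 S=5 Q=10 E=9
Draw 2: a1=3.648, a2=1.152, a3=3.328, a0=8.128; τ=−ln(0.6555)/8.128=0.052 → t=0.214; u2·a0=0.4340·8.128=3.528 ≤ a1=3.648 → R1 fires; C=8 S=5 Q=11 E=9
Draw 3: a1=3.648, a2=1.152, a3=3.328, a0=8.128; τ=−ln(0.9049)/8.128=0.012 → t=0.226; u2·a0=0.6889·8.128=5.599; a1+a2=4.800 < 5.599 ≤ a1+…+a3=8.128 → R3 fires; C=7 S=7 Q=11 E=10
Draw 4: a1=3.192, a2=1.280, a3=2.912, a0=7.384; τ=−ln(0.1254)/7.384=0.281 → t=0.507; u2·a0=0.7423·7.384=5.481; a1+a2=4.472 < 5.481 ≤ a1+…+a3=7.384 → R3 fires; C=6 S=9 Q=11 E=11
Draw 5: a1=2.736, a2=1.408, a3=2.496, a0=6.640; τ=−ln(0.3051)/6.640=0.179 → t=0.686; u2·a0=0.0523·6.640=0.347 ≤ a1=2.736 → R1 fires; C=6 S=9 Q=12 E=11
Draw 6: a1=2.736, a2=1.408, a3=2.496, a0=6.640; τ=−ln(0.2522)/6.640=0.207 → t=0.893; u2·a0=0.0166·6.640=0.110 ≤ a1=2.736 → R1 fires; C=6 S=9 Q=13 E=11
Draw 7: a1=2.736, a2=1.408, a3=2.496, a0=6.640; τ=−ln(0.3471)/6.640=0.159 → t=1.053; u2·a0=0.3907·6.640=2.594 ≤ a1=2.736 → R1 fires; C=6 S=9 Q=14 E=11
Draw 8: a1=2.736, a2=1.408, a3=2.496, a0=6.640; τ=−ln(0.0103)/6.640=0.689 → t=1.742; u2·a0=0.7420·6.640=4.927; a1+a2=4.144 < 4.927 ≤ a1+…+a3=6.640 → R3 fires; C=5 S=11 Q=14 E=12
Draw 9: a1=2.280, a2=1.536, a3=2.080, a0=5.896; τ=−ln(0.6045)/5.896=0.085 → t=1.827; u2·a0=0.8957·5.896=5.281; a1+a2=3.816 < 5.281 ≤ a1+…+a3=5.896 → R3 fires; C=4 S=13 Q=14 E=13
Draw 10: a1=1.824, a2=1.664, a3=1.664, a0=5.152; τ=−ln(0.6329)/5.152=0.089 → t=1.916 > T=1.88: stop.
Read off E at T=1.88: 13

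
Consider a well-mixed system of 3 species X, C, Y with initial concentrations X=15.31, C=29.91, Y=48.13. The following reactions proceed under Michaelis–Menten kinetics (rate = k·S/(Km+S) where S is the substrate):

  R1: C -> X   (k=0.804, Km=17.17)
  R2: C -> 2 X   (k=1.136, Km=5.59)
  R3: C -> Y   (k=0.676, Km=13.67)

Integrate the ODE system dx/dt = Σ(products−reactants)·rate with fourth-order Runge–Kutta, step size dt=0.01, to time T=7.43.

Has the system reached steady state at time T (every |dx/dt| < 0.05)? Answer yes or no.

Steady state at T: no

RK4 with dt=0.01: 743 steps to T=7.43. Trajectory (selected grid times):
t=0.00: X=15.31 C=29.91 Y=48.13
t=0.83: X=17.31 C=28.32 Y=48.51
t=1.65: X=19.27 C=26.77 Y=48.88
t=2.48: X=21.22 C=25.22 Y=49.25
t=3.30: X=23.12 C=23.72 Y=49.61
t=4.13: X=25.02 C=22.23 Y=49.96
t=4.95: X=26.87 C=20.78 Y=50.30
t=5.78: X=28.70 C=19.35 Y=50.63
t=6.60: X=30.48 C=17.97 Y=50.95
t=7.43: X=32.24 C=16.61 Y=51.26
Rates at T: R1=0.3954, R2=0.8500, R3=0.3708
dx/dt at T (Σ net stoichiometry × rate): X=+2.0953, C=-1.6162, Y=+0.3708
Largest |dx/dt| is |+2.0953| (X) ≥ 0.05 → not steady.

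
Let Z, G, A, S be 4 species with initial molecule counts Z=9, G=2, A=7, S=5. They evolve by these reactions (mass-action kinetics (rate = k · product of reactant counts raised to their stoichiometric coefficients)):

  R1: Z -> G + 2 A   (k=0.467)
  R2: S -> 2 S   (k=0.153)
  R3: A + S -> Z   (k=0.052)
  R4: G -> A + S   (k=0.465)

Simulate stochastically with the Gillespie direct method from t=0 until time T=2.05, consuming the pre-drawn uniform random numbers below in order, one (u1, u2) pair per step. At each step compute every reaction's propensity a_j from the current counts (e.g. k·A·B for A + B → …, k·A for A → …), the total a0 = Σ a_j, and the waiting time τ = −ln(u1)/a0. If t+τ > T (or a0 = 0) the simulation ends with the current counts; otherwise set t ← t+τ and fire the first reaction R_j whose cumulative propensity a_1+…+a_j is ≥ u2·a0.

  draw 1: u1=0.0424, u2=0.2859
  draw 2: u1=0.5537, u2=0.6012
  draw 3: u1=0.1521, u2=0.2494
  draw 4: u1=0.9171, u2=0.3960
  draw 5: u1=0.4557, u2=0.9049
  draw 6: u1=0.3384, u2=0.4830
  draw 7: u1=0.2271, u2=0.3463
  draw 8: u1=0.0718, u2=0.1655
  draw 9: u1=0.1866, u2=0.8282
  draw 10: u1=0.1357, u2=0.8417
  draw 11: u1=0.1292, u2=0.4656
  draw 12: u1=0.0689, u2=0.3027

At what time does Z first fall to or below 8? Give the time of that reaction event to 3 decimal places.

t=0.000: Z=9 G=2 A=7 S=5
Draw 1: a1=4.203, a2=0.765, a3=1.820, a4=0.930, a0=7.718; τ=−ln(0.0424)/7.718=0.410 → t=0.410; u2·a0=0.2859·7.718=2.207 ≤ a1=4.203 → R1 fires; Z=8 G=3 A=9 S=5
Draw 2: a1=3.736, a2=0.765, a3=2.340, a4=1.395, a0=8.236; τ=−ln(0.5537)/8.236=0.072 → t=0.481; u2·a0=0.6012·8.236=4.951; a1+a2=4.501 < 4.951 ≤ a1+…+a3=6.841 → R3 fires; Z=9 G=3 A=8 S=4
Draw 3: a1=4.203, a2=0.612, a3=1.664, a4=1.395, a0=7.874; τ=−ln(0.1521)/7.874=0.239 → t=0.720; u2·a0=0.2494·7.874=1.964 ≤ a1=4.203 → R1 fires; Z=8 G=4 A=10 S=4
Draw 4: a1=3.736, a2=0.612, a3=2.080, a4=1.860, a0=8.288; τ=−ln(0.9171)/8.288=0.010 → t=0.731; u2·a0=0.3960·8.288=3.282 ≤ a1=3.736 → R1 fires; Z=7 G=5 A=12 S=4
Draw 5: a1=3.269, a2=0.612, a3=2.496, a4=2.325, a0=8.702; τ=−ln(0.4557)/8.702=0.090 → t=0.821; u2·a0=0.9049·8.702=7.874; a1+…+a3=6.377 < 7.874 ≤ a1+…+a4=8.702 → R4 fires; Z=7 G=4 A=13 S=5
Draw 6: a1=3.269, a2=0.765, a3=3.380, a4=1.860, a0=9.274; τ=−ln(0.3384)/9.274=0.117 → t=0.938; u2·a0=0.4830·9.274=4.479; a1+a2=4.034 < 4.479 ≤ a1+…+a3=7.414 → R3 fires; Z=8 G=4 A=12 S=4
Draw 7: a1=3.736, a2=0.612, a3=2.496, a4=1.860, a0=8.704; τ=−ln(0.2271)/8.704=0.170 → t=1.108; u2·a0=0.3463·8.704=3.014 ≤ a1=3.736 → R1 fires; Z=7 G=5 A=14 S=4
Draw 8: a1=3.269, a2=0.612, a3=2.912, a4=2.325, a0=9.118; τ=−ln(0.0718)/9.118=0.289 → t=1.397; u2·a0=0.1655·9.118=1.509 ≤ a1=3.269 → R1 fires; Z=6 G=6 A=16 S=4
Draw 9: a1=2.802, a2=0.612, a3=3.328, a4=2.790, a0=9.532; τ=−ln(0.1866)/9.532=0.176 → t=1.573; u2·a0=0.8282·9.532=7.894; a1+…+a3=6.742 < 7.894 ≤ a1+…+a4=9.532 → R4 fires; Z=6 G=5 A=17 S=5
Draw 10: a1=2.802, a2=0.765, a3=4.420, a4=2.325, a0=10.312; τ=−ln(0.1357)/10.312=0.194 → t=1.767; u2·a0=0.8417·10.312=8.680; a1+…+a3=7.987 < 8.680 ≤ a1+…+a4=10.312 → R4 fires; Z=6 G=4 A=18 S=6
Draw 11: a1=2.802, a2=0.918, a3=5.616, a4=1.860, a0=11.196; τ=−ln(0.1292)/11.196=0.183 → t=1.950; u2·a0=0.4656·11.196=5.213; a1+a2=3.720 < 5.213 ≤ a1+…+a3=9.336 → R3 fires; Z=7 G=4 A=17 S=5
Draw 12: a1=3.269, a2=0.765, a3=4.420, a4=1.860, a0=10.314; τ=−ln(0.0689)/10.314=0.259 → t=2.209 > T=2.05: stop.
Z first becomes ≤ 8 when it reaches 8 at the event at t=0.410.

Threshold first reached at t = 0.410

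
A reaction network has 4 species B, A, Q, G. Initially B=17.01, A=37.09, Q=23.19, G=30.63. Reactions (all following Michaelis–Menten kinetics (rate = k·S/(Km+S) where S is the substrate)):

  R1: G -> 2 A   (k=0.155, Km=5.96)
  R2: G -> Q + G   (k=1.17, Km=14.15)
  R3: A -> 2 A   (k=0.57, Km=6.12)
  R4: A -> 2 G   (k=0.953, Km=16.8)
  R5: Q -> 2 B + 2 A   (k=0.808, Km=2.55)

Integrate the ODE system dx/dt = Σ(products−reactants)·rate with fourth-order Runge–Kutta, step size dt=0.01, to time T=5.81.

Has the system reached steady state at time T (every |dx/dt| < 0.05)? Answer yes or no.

RK4 with dt=0.01: 581 steps to T=5.81. Trajectory (selected grid times):
t=0.00: B=17.01 A=37.09 Q=23.19 G=30.63
t=0.65: B=17.96 A=38.10 Q=23.24 G=31.40
t=1.29: B=18.89 A=39.09 Q=23.29 G=32.17
t=1.94: B=19.84 A=40.09 Q=23.35 G=32.95
t=2.58: B=20.77 A=41.07 Q=23.41 G=33.73
t=3.23: B=21.72 A=42.08 Q=23.47 G=34.53
t=3.87: B=22.65 A=43.06 Q=23.54 G=35.32
t=4.52: B=23.60 A=44.06 Q=23.61 G=36.13
t=5.16: B=24.53 A=45.04 Q=23.68 G=36.93
t=5.81: B=25.48 A=46.04 Q=23.76 G=37.74
Rates at T: R1=0.1339, R2=0.8510, R3=0.5031, R4=0.6982, R5=0.7297
dx/dt at T (Σ net stoichiometry × rate): B=+1.4594, A=+1.5320, Q=+0.1213, G=+1.2625
Largest |dx/dt| is |+1.5320| (A) ≥ 0.05 → not steady.

Steady state at T: no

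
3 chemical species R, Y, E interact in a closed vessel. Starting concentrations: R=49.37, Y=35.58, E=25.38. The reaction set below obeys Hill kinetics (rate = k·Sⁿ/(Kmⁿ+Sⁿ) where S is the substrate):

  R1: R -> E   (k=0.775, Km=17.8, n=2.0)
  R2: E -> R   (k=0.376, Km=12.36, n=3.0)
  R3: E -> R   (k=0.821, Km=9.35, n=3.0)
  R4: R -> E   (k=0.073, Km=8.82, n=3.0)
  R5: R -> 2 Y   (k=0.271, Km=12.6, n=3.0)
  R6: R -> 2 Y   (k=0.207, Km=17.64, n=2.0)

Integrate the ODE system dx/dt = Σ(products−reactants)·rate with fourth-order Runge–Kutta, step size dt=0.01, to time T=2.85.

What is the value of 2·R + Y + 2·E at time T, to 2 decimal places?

Check how each reaction changes W = 2·R + Y + 2·E (weight of products minus weight of reactants):
R1: R -> E: (2·1) − (2·1) = 2 − 2 = 0
R2: E -> R: (2·1) − (2·1) = 2 − 2 = 0
R3: E -> R: (2·1) − (2·1) = 2 − 2 = 0
R4: R -> E: (2·1) − (2·1) = 2 − 2 = 0
R5: R -> 2 Y: (1·2) − (2·1) = 2 − 2 = 0
R6: R -> 2 Y: (1·2) − (2·1) = 2 − 2 = 0
Every reaction leaves W unchanged, so W is conserved and no simulation is needed: W(T) = W(0) = 2·49.37 + 35.58 + 2·25.38 = 185.08

Value at T = 185.08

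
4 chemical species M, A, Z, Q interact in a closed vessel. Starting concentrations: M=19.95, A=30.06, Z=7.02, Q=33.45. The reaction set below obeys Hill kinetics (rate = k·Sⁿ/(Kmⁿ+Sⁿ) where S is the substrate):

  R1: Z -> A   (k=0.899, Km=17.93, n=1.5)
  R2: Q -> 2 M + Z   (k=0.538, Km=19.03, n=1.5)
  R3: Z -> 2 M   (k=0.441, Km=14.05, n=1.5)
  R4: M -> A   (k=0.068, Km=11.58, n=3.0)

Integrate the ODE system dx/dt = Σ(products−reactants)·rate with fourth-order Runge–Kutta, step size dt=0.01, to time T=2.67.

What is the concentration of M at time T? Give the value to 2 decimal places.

M at T = 22.42

RK4 with dt=0.01: 267 steps to T=2.67. Trajectory (selected grid times):
t=0.00: M=19.95 A=30.06 Z=7.02 Q=33.45
t=0.30: M=20.23 A=30.13 Z=7.05 Q=33.34
t=0.59: M=20.50 A=30.20 Z=7.07 Q=33.23
t=0.89: M=20.77 A=30.27 Z=7.09 Q=33.12
t=1.19: M=21.05 A=30.34 Z=7.12 Q=33.00
t=1.48: M=21.32 A=30.41 Z=7.14 Q=32.89
t=1.78: M=21.60 A=30.48 Z=7.16 Q=32.78
t=2.08: M=21.87 A=30.55 Z=7.18 Q=32.67
t=2.37: M=22.14 A=30.62 Z=7.20 Q=32.56
t=2.67: M=22.42 A=30.70 Z=7.22 Q=32.45
Read off M at T=2.67: 22.42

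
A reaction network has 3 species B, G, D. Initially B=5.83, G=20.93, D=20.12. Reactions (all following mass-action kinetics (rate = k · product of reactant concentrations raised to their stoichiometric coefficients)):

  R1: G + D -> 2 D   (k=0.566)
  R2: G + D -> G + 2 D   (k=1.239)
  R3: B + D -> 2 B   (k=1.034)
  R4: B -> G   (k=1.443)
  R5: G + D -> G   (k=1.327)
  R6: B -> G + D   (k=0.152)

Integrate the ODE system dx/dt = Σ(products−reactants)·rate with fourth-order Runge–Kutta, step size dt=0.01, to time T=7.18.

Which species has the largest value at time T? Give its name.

RK4 with dt=0.01: 718 steps to T=7.18. Trajectory (selected grid times):
t=0.00: B=5.83 G=20.93 D=20.12
t=0.80: B=14.84 G=31.36 D=0.60
t=1.60: B=16.16 G=27.59 D=1.35
t=2.39: B=14.32 G=28.04 D=1.71
t=3.19: B=13.83 G=27.58 D=1.49
t=3.99: B=13.66 G=26.54 D=1.48
t=4.79: B=13.24 G=25.77 D=1.52
t=5.58: B=12.83 G=25.09 D=1.51
t=6.38: B=12.48 G=24.36 D=1.51
t=7.18: B=12.12 G=23.66 D=1.51
At T=7.18: B=12.12 G=23.66 D=1.51; the largest is G.

Dominant species at T: G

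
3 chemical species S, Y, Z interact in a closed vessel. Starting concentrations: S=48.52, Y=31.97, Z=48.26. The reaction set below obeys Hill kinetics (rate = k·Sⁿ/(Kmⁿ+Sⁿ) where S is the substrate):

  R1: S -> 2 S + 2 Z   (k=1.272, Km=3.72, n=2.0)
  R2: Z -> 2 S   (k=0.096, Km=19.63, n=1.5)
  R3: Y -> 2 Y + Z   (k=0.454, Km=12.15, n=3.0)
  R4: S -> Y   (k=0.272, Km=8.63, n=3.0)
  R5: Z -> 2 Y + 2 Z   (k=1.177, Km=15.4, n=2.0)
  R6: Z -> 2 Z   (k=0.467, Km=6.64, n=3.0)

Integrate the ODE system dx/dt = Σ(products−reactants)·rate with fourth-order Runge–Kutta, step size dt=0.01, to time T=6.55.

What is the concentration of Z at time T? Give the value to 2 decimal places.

RK4 with dt=0.01: 655 steps to T=6.55. Trajectory (selected grid times):
t=0.00: S=48.52 Y=31.97 Z=48.26
t=0.73: S=49.36 Y=34.05 Z=51.49
t=1.46: S=50.20 Y=36.15 Z=54.73
t=2.18: S=51.03 Y=38.24 Z=57.94
t=2.91: S=51.87 Y=40.37 Z=61.19
t=3.64: S=52.72 Y=42.51 Z=64.45
t=4.37: S=53.57 Y=44.66 Z=67.72
t=5.09: S=54.40 Y=46.80 Z=70.95
t=5.82: S=55.25 Y=48.96 Z=74.23
t=6.55: S=56.10 Y=51.14 Z=77.50
Read off Z at T=6.55: 77.50

Z at T = 77.50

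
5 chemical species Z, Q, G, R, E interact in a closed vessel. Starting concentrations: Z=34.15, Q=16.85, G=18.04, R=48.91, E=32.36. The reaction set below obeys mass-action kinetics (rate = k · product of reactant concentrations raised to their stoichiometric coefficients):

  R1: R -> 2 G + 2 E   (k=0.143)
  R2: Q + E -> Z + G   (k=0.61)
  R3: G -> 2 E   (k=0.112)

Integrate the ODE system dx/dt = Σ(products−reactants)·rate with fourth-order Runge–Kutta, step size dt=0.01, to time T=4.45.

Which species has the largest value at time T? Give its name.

Dominant species at T: E

RK4 with dt=0.01: 445 steps to T=4.45. Trajectory (selected grid times):
t=0.00: Z=34.15 Q=16.85 G=18.04 R=48.91 E=32.36
t=0.49: Z=50.98 Q=0.02 G=39.57 R=45.60 E=26.00
t=0.99: Z=51.00 Q=0.00 G=43.55 R=42.45 E=36.93
t=1.48: Z=51.00 Q=0.00 G=46.81 R=39.58 E=47.64
t=1.98: Z=51.00 Q=0.00 G=49.57 R=36.85 E=58.51
t=2.47: Z=51.00 Q=0.00 G=51.78 R=34.36 E=69.06
t=2.97: Z=51.00 Q=0.00 G=53.57 R=31.99 E=79.71
t=3.46: Z=51.00 Q=0.00 G=54.92 R=29.82 E=89.99
t=3.96: Z=51.00 Q=0.00 G=55.93 R=27.76 E=100.32
t=4.45: Z=51.00 Q=0.00 G=56.60 R=25.88 E=110.25
At T=4.45: Z=51.00 Q=0.00 G=56.60 R=25.88 E=110.25; the largest is E.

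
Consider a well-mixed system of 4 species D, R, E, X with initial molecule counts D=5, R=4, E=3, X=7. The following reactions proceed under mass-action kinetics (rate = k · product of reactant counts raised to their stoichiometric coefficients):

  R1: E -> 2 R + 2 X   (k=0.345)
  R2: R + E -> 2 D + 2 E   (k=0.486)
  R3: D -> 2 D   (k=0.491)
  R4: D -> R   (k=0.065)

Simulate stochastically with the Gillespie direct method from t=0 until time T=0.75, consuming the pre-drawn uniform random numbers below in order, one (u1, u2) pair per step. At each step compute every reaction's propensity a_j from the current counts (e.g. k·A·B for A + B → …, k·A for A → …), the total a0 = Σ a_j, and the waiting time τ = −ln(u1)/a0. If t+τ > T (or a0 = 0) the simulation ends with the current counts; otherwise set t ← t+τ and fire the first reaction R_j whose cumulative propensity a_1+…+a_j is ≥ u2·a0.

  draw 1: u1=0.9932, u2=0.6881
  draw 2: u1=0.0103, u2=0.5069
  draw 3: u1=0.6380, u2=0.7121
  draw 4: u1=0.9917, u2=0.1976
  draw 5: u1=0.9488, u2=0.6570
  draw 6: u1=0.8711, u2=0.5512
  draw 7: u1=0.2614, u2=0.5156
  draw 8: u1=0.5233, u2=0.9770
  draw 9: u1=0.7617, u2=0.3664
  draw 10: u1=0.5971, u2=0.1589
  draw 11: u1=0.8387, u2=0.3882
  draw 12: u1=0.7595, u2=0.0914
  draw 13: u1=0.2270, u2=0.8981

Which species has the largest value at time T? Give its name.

Dominant species at T: D

t=0.000: D=5 R=4 E=3 X=7
Draw 1: a1=1.035, a2=5.832, a3=2.455, a4=0.325, a0=9.647; τ=−ln(0.9932)/9.647=0.001 → t=0.001; u2·a0=0.6881·9.647=6.638; a1=1.035 < 6.638 ≤ a1+a2=6.867 → R2 fires; D=7 R=3 E=4 X=7
Draw 2: a1=1.380, a2=5.832, a3=3.437, a4=0.455, a0=11.104; τ=−ln(0.0103)/11.104=0.412 → t=0.413; u2·a0=0.5069·11.104=5.629; a1=1.380 < 5.629 ≤ a1+a2=7.212 → R2 fires; D=9 R=2 E=5 X=7
Draw 3: a1=1.725, a2=4.860, a3=4.419, a4=0.585, a0=11.589; τ=−ln(0.6380)/11.589=0.039 → t=0.452; u2·a0=0.7121·11.589=8.253; a1+a2=6.585 < 8.253 ≤ a1+…+a3=11.004 → R3 fires; D=10 R=2 E=5 X=7
Draw 4: a1=1.725, a2=4.860, a3=4.910, a4=0.650, a0=12.145; τ=−ln(0.9917)/12.145=0.001 → t=0.452; u2·a0=0.1976·12.145=2.400; a1=1.725 < 2.400 ≤ a1+a2=6.585 → R2 fires; D=12 R=1 E=6 X=7
Draw 5: a1=2.070, a2=2.916, a3=5.892, a4=0.780, a0=11.658; τ=−ln(0.9488)/11.658=0.005 → t=0.457; u2·a0=0.6570·11.658=7.659; a1+a2=4.986 < 7.659 ≤ a1+…+a3=10.878 → R3 fires; D=13 R=1 E=6 X=7
Draw 6: a1=2.070, a2=2.916, a3=6.383, a4=0.845, a0=12.214; τ=−ln(0.8711)/12.214=0.011 → t=0.468; u2·a0=0.5512·12.214=6.732; a1+a2=4.986 < 6.732 ≤ a1+…+a3=11.369 → R3 fires; D=14 R=1 E=6 X=7
Draw 7: a1=2.070, a2=2.916, a3=6.874, a4=0.910, a0=12.770; τ=−ln(0.2614)/12.770=0.105 → t=0.573; u2·a0=0.5156·12.770=6.584; a1+a2=4.986 < 6.584 ≤ a1+…+a3=11.860 → R3 fires; D=15 R=1 E=6 X=7
Draw 8: a1=2.070, a2=2.916, a3=7.365, a4=0.975, a0=13.326; τ=−ln(0.5233)/13.326=0.049 → t=0.622; u2·a0=0.9770·13.326=13.020; a1+…+a3=12.351 < 13.020 ≤ a1+…+a4=13.326 → R4 fires; D=14 R=2 E=6 X=7
Draw 9: a1=2.070, a2=5.832, a3=6.874, a4=0.910, a0=15.686; τ=−ln(0.7617)/15.686=0.017 → t=0.639; u2·a0=0.3664·15.686=5.747; a1=2.070 < 5.747 ≤ a1+a2=7.902 → R2 fires; D=16 R=1 E=7 X=7
Draw 10: a1=2.415, a2=3.402, a3=7.856, a4=1.040, a0=14.713; τ=−ln(0.5971)/14.713=0.035 → t=0.674; u2·a0=0.1589·14.713=2.338 ≤ a1=2.415 → R1 fires; D=16 R=3 E=6 X=9
Draw 11: a1=2.070, a2=8.748, a3=7.856, a4=1.040, a0=19.714; τ=−ln(0.8387)/19.714=0.009 → t=0.683; u2·a0=0.3882·19.714=7.653; a1=2.070 < 7.653 ≤ a1+a2=10.818 → R2 fires; D=18 R=2 E=7 X=9
Draw 12: a1=2.415, a2=6.804, a3=8.838, a4=1.170, a0=19.227; τ=−ln(0.7595)/19.227=0.014 → t=0.697; u2·a0=0.0914·19.227=1.757 ≤ a1=2.415 → R1 fires; D=18 R=4 E=6 X=11
Draw 13: a1=2.070, a2=11.664, a3=8.838, a4=1.170, a0=23.742; τ=−ln(0.2270)/23.742=0.062 → t=0.760 > T=0.75: stop.
At T=0.75: D=18 R=4 E=6 X=11; the largest is D.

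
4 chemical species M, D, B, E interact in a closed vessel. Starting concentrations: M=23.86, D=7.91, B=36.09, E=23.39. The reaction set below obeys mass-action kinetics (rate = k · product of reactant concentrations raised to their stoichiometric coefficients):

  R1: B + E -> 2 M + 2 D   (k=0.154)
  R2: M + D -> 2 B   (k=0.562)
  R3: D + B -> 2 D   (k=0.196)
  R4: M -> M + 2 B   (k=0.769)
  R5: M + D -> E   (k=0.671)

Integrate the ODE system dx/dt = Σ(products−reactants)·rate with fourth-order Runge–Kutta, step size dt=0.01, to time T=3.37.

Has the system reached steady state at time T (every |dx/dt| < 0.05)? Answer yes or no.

Steady state at T: yes

RK4 with dt=0.01: 337 steps to T=3.37. Trajectory (selected grid times):
t=0.00: M=23.86 D=7.91 B=36.09 E=23.39
t=0.37: M=3.18 D=89.19 B=24.03 E=41.32
t=0.75: M=0.01 D=122.90 B=0.06 E=44.09
t=1.12: M=0.00 D=122.98 B=0.00 E=44.10
t=1.50: M=0.00 D=122.98 B=0.00 E=44.10
t=1.87: M=0.00 D=122.98 B=0.00 E=44.10
t=2.25: M=0.00 D=122.98 B=0.00 E=44.10
t=2.62: M=0.00 D=122.98 B=0.00 E=44.10
t=3.00: M=0.00 D=122.98 B=0.00 E=44.10
t=3.37: M=0.00 D=122.98 B=0.00 E=44.10
Rates at T: R1=0.0000, R2=0.0000, R3=0.0000, R4=0.0000, R5=0.0000
dx/dt at T (Σ net stoichiometry × rate): M=-0.0000, D=+0.0000, B=-0.0000, E=+0.0000
Largest |dx/dt| is |+0.0000| (D) < 0.05 → steady.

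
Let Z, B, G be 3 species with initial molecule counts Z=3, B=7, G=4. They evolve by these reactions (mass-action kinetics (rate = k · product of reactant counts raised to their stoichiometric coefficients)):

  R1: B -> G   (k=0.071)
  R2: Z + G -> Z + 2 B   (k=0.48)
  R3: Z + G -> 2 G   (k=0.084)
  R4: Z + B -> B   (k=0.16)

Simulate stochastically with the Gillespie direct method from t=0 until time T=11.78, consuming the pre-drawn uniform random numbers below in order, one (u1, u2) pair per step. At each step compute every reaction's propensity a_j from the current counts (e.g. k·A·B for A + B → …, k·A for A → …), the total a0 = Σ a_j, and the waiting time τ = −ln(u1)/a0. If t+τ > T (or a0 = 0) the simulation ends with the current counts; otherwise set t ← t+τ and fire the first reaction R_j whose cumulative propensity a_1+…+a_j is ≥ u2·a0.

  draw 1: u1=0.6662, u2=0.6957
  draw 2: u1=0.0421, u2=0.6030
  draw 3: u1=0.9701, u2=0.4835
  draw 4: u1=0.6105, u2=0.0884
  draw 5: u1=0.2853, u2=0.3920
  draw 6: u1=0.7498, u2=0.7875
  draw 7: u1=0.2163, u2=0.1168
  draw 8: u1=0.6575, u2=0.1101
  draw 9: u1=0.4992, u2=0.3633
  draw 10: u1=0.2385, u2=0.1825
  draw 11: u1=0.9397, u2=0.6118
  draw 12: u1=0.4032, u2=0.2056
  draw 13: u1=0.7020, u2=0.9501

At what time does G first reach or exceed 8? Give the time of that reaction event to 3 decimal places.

t=0.000: Z=3 B=7 G=4
Draw 1: a1=0.497, a2=5.760, a3=1.008, a4=3.360, a0=10.625; τ=−ln(0.6662)/10.625=0.038 → t=0.038; u2·a0=0.6957·10.625=7.392; a1+…+a3=7.265 < 7.392 ≤ a1+…+a4=10.625 → R4 fires; Z=2 B=7 G=4
Draw 2: a1=0.497, a2=3.840, a3=0.672, a4=2.240, a0=7.249; τ=−ln(0.0421)/7.249=0.437 → t=0.475; u2·a0=0.6030·7.249=4.371; a1+a2=4.337 < 4.371 ≤ a1+…+a3=5.009 → R3 fires; Z=1 B=7 G=5
Draw 3: a1=0.497, a2=2.400, a3=0.420, a4=1.120, a0=4.437; τ=−ln(0.9701)/4.437=0.007 → t=0.482; u2·a0=0.4835·4.437=2.145; a1=0.497 < 2.145 ≤ a1+a2=2.897 → R2 fires; Z=1 B=9 G=4
Draw 4: a1=0.639, a2=1.920, a3=0.336, a4=1.440, a0=4.335; τ=−ln(0.6105)/4.335=0.114 → t=0.596; u2·a0=0.0884·4.335=0.383 ≤ a1=0.639 → R1 fires; Z=1 B=8 G=5
Draw 5: a1=0.568, a2=2.400, a3=0.420, a4=1.280, a0=4.668; τ=−ln(0.2853)/4.668=0.269 → t=0.865; u2·a0=0.3920·4.668=1.830; a1=0.568 < 1.830 ≤ a1+a2=2.968 → R2 fires; Z=1 B=10 G=4
Draw 6: a1=0.710, a2=1.920, a3=0.336, a4=1.600, a0=4.566; τ=−ln(0.7498)/4.566=0.063 → t=0.928; u2·a0=0.7875·4.566=3.596; a1+…+a3=2.966 < 3.596 ≤ a1+…+a4=4.566 → R4 fires; Z=0 B=10 G=4
Draw 7: a1=0.710, a2=0.000, a3=0.000, a4=0.000, a0=0.710; τ=−ln(0.2163)/0.710=2.156 → t=3.084; u2·a0=0.1168·0.710=0.083 ≤ a1=0.710 → R1 fires; Z=0 B=9 G=5
Draw 8: a1=0.639, a2=0.000, a3=0.000, a4=0.000, a0=0.639; τ=−ln(0.6575)/0.639=0.656 → t=3.740; u2·a0=0.1101·0.639=0.070 ≤ a1=0.639 → R1 fires; Z=0 B=8 G=6
Draw 9: a1=0.568, a2=0.000, a3=0.000, a4=0.000, a0=0.568; τ=−ln(0.4992)/0.568=1.223 → t=4.963; u2·a0=0.3633·0.568=0.206 ≤ a1=0.568 → R1 fires; Z=0 B=7 G=7
Draw 10: a1=0.497, a2=0.000, a3=0.000, a4=0.000, a0=0.497; τ=−ln(0.2385)/0.497=2.884 → t=7.848; u2·a0=0.1825·0.497=0.091 ≤ a1=0.497 → R1 fires; Z=0 B=6 G=8
Draw 11: a1=0.426, a2=0.000, a3=0.000, a4=0.000, a0=0.426; τ=−ln(0.9397)/0.426=0.146 → t=7.994; u2·a0=0.6118·0.426=0.261 ≤ a1=0.426 → R1 fires; Z=0 B=5 G=9
Draw 12: a1=0.355, a2=0.000, a3=0.000, a4=0.000, a0=0.355; τ=−ln(0.4032)/0.355=2.559 → t=10.552; u2·a0=0.2056·0.355=0.073 ≤ a1=0.355 → R1 fires; Z=0 B=4 G=10
Draw 13: a1=0.284, a2=0.000, a3=0.000, a4=0.000, a0=0.284; τ=−ln(0.7020)/0.284=1.246 → t=11.798 > T=11.78: stop.
G first becomes ≥ 8 when it reaches 8 at the event at t=7.848.

Threshold first reached at t = 7.848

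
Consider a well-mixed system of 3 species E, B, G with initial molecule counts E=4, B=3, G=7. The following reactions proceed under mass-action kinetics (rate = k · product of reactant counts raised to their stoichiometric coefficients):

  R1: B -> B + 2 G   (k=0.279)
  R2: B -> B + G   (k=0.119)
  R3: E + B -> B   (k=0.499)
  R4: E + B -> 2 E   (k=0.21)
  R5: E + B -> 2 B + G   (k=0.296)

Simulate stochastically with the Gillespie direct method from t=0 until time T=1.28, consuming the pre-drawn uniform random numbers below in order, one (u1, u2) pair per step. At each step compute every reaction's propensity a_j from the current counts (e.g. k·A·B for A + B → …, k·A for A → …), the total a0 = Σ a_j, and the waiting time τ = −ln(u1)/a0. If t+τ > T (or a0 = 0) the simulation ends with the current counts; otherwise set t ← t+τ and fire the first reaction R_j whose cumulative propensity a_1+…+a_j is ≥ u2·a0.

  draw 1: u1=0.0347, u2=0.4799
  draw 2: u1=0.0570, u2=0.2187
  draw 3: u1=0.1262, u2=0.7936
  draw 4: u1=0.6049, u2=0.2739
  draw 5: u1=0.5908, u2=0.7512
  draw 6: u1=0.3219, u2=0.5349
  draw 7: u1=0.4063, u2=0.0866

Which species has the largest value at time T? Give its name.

Dominant species at T: G

t=0.000: E=4 B=3 G=7
Draw 1: a1=0.837, a2=0.357, a3=5.988, a4=2.520, a5=3.552, a0=13.254; τ=−ln(0.0347)/13.254=0.254 → t=0.254; u2·a0=0.4799·13.254=6.361; a1+a2=1.194 < 6.361 ≤ a1+…+a3=7.182 → R3 fires; E=3 B=3 G=7
Draw 2: a1=0.837, a2=0.357, a3=4.491, a4=1.890, a5=2.664, a0=10.239; τ=−ln(0.0570)/10.239=0.280 → t=0.533; u2·a0=0.2187·10.239=2.239; a1+a2=1.194 < 2.239 ≤ a1+…+a3=5.685 → R3 fires; E=2 B=3 G=7
Draw 3: a1=0.837, a2=0.357, a3=2.994, a4=1.260, a5=1.776, a0=7.224; τ=−ln(0.1262)/7.224=0.287 → t=0.820; u2·a0=0.7936·7.224=5.733; a1+…+a4=5.448 < 5.733 ≤ a1+…+a5=7.224 → R5 fires; E=1 B=4 G=8
Draw 4: a1=1.116, a2=0.476, a3=1.996, a4=0.840, a5=1.184, a0=5.612; τ=−ln(0.6049)/5.612=0.090 → t=0.909; u2·a0=0.2739·5.612=1.537; a1=1.116 < 1.537 ≤ a1+a2=1.592 → R2 fires; E=1 B=4 G=9
Draw 5: a1=1.116, a2=0.476, a3=1.996, a4=0.840, a5=1.184, a0=5.612; τ=−ln(0.5908)/5.612=0.094 → t=1.003; u2·a0=0.7512·5.612=4.216; a1+…+a3=3.588 < 4.216 ≤ a1+…+a4=4.428 → R4 fires; E=2 B=3 G=9
Draw 6: a1=0.837, a2=0.357, a3=2.994, a4=1.260, a5=1.776, a0=7.224; τ=−ln(0.3219)/7.224=0.157 → t=1.160; u2·a0=0.5349·7.224=3.864; a1+a2=1.194 < 3.864 ≤ a1+…+a3=4.188 → R3 fires; E=1 B=3 G=9
Draw 7: a1=0.837, a2=0.357, a3=1.497, a4=0.630, a5=0.888, a0=4.209; τ=−ln(0.4063)/4.209=0.214 → t=1.374 > T=1.28: stop.
At T=1.28: E=1 B=3 G=9; the largest is G.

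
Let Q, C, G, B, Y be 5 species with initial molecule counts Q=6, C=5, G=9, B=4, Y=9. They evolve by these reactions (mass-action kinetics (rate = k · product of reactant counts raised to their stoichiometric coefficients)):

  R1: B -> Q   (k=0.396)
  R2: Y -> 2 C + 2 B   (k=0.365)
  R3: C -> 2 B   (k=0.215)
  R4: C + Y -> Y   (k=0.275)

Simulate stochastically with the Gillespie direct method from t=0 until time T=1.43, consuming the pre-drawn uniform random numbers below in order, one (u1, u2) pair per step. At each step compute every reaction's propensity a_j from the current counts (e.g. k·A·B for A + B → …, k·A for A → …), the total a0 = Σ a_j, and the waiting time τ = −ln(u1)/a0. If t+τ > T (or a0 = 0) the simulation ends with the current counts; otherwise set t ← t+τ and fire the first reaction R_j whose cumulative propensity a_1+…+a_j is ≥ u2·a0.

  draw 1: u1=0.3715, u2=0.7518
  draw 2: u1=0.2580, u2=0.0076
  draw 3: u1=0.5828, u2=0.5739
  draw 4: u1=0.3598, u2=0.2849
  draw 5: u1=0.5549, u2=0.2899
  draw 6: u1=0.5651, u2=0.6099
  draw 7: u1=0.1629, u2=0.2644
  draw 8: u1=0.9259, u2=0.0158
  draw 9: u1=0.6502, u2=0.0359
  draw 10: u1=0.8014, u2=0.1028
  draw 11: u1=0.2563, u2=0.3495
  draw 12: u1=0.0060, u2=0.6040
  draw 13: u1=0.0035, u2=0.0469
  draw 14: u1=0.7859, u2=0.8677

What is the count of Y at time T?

Y at T = 7

t=0.000: Q=6 C=5 G=9 B=4 Y=9
Draw 1: a1=1.584, a2=3.285, a3=1.075, a4=12.375, a0=18.319; τ=−ln(0.3715)/18.319=0.054 → t=0.054; u2·a0=0.7518·18.319=13.772; a1+…+a3=5.944 < 13.772 ≤ a1+…+a4=18.319 → R4 fires; Q=6 C=4 G=9 B=4 Y=9
Draw 2: a1=1.584, a2=3.285, a3=0.860, a4=9.900, a0=15.629; τ=−ln(0.2580)/15.629=0.087 → t=0.141; u2·a0=0.0076·15.629=0.119 ≤ a1=1.584 → R1 fires; Q=7 C=4 G=9 B=3 Y=9
Draw 3: a1=1.188, a2=3.285, a3=0.860, a4=9.900, a0=15.233; τ=−ln(0.5828)/15.233=0.035 → t=0.176; u2·a0=0.5739·15.233=8.742; a1+…+a3=5.333 < 8.742 ≤ a1+…+a4=15.233 → R4 fires; Q=7 C=3 G=9 B=3 Y=9
Draw 4: a1=1.188, a2=3.285, a3=0.645, a4=7.425, a0=12.543; τ=−ln(0.3598)/12.543=0.081 → t=0.258; u2·a0=0.2849·12.543=3.574; a1=1.188 < 3.574 ≤ a1+a2=4.473 → R2 fires; Q=7 C=5 G=9 B=5 Y=8
Draw 5: a1=1.980, a2=2.920, a3=1.075, a4=11.000, a0=16.975; τ=−ln(0.5549)/16.975=0.035 → t=0.292; u2·a0=0.2899·16.975=4.921; a1+a2=4.900 < 4.921 ≤ a1+…+a3=5.975 → R3 fires; Q=7 C=4 G=9 B=7 Y=8
Draw 6: a1=2.772, a2=2.920, a3=0.860, a4=8.800, a0=15.352; τ=−ln(0.5651)/15.352=0.037 → t=0.330; u2·a0=0.6099·15.352=9.363; a1+…+a3=6.552 < 9.363 ≤ a1+…+a4=15.352 → R4 fires; Q=7 C=3 G=9 B=7 Y=8
Draw 7: a1=2.772, a2=2.920, a3=0.645, a4=6.600, a0=12.937; τ=−ln(0.1629)/12.937=0.140 → t=0.470; u2·a0=0.2644·12.937=3.421; a1=2.772 < 3.421 ≤ a1+a2=5.692 → R2 fires; Q=7 C=5 G=9 B=9 Y=7
Draw 8: a1=3.564, a2=2.555, a3=1.075, a4=9.625, a0=16.819; τ=−ln(0.9259)/16.819=0.005 → t=0.474; u2·a0=0.0158·16.819=0.266 ≤ a1=3.564 → R1 fires; Q=8 C=5 G=9 B=8 Y=7
Draw 9: a1=3.168, a2=2.555, a3=1.075, a4=9.625, a0=16.423; τ=−ln(0.6502)/16.423=0.026 → t=0.501; u2·a0=0.0359·16.423=0.590 ≤ a1=3.168 → R1 fires; Q=9 C=5 G=9 B=7 Y=7
Draw 10: a1=2.772, a2=2.555, a3=1.075, a4=9.625, a0=16.027; τ=−ln(0.8014)/16.027=0.014 → t=0.514; u2·a0=0.1028·16.027=1.648 ≤ a1=2.772 → R1 fires; Q=10 C=5 G=9 B=6 Y=7
Draw 11: a1=2.376, a2=2.555, a3=1.075, a4=9.625, a0=15.631; τ=−ln(0.2563)/15.631=0.087 → t=0.602; u2·a0=0.3495·15.631=5.463; a1+a2=4.931 < 5.463 ≤ a1+…+a3=6.006 → R3 fires; Q=10 C=4 G=9 B=8 Y=7
Draw 12: a1=3.168, a2=2.555, a3=0.860, a4=7.700, a0=14.283; τ=−ln(0.0060)/14.283=0.358 → t=0.960; u2·a0=0.6040·14.283=8.627; a1+…+a3=6.583 < 8.627 ≤ a1+…+a4=14.283 → R4 fires; Q=10 C=3 G=9 B=8 Y=7
Draw 13: a1=3.168, a2=2.555, a3=0.645, a4=5.775, a0=12.143; τ=−ln(0.0035)/12.143=0.466 → t=1.425; u2·a0=0.0469·12.143=0.570 ≤ a1=3.168 → R1 fires; Q=11 C=3 G=9 B=7 Y=7
Draw 14: a1=2.772, a2=2.555, a3=0.645, a4=5.775, a0=11.747; τ=−ln(0.7859)/11.747=0.021 → t=1.446 > T=1.43: stop.
Read off Y at T=1.43: 7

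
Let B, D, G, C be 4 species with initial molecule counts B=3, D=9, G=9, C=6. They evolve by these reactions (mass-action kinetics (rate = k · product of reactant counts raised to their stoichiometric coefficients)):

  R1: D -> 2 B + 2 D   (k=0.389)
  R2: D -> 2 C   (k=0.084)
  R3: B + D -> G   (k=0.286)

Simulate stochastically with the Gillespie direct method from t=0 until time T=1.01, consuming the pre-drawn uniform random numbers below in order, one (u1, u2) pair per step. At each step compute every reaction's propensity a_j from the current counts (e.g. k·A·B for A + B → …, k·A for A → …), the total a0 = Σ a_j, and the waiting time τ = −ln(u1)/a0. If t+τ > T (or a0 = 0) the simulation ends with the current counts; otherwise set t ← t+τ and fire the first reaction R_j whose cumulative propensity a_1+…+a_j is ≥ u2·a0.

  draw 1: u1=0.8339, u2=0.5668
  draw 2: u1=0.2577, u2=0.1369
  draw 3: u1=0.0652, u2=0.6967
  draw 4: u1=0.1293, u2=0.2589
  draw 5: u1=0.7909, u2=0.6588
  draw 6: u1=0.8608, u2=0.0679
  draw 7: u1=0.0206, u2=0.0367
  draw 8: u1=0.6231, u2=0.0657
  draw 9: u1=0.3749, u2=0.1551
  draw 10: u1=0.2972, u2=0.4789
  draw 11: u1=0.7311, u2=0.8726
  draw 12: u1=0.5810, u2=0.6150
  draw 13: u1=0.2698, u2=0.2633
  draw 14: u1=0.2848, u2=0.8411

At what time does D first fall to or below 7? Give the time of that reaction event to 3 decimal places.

Threshold first reached at t = 0.903

t=0.000: B=3 D=9 G=9 C=6
Draw 1: a1=3.501, a2=0.756, a3=7.722, a0=11.979; τ=−ln(0.8339)/11.979=0.015 → t=0.015; u2·a0=0.5668·11.979=6.790; a1+a2=4.257 < 6.790 ≤ a1+…+a3=11.979 → R3 fires; B=2 D=8 G=10 C=6
Draw 2: a1=3.112, a2=0.672, a3=4.576, a0=8.360; τ=−ln(0.2577)/8.360=0.162 → t=0.177; u2·a0=0.1369·8.360=1.144 ≤ a1=3.112 → R1 fires; B=4 D=9 G=10 C=6
Draw 3: a1=3.501, a2=0.756, a3=10.296, a0=14.553; τ=−ln(0.0652)/14.553=0.188 → t=0.365; u2·a0=0.6967·14.553=10.139; a1+a2=4.257 < 10.139 ≤ a1+…+a3=14.553 → R3 fires; B=3 D=8 G=11 C=6
Draw 4: a1=3.112, a2=0.672, a3=6.864, a0=10.648; τ=−ln(0.1293)/10.648=0.192 → t=0.557; u2·a0=0.2589·10.648=2.757 ≤ a1=3.112 → R1 fires; B=5 D=9 G=11 C=6
Draw 5: a1=3.501, a2=0.756, a3=12.870, a0=17.127; τ=−ln(0.7909)/17.127=0.014 → t=0.571; u2·a0=0.6588·17.127=11.283; a1+a2=4.257 < 11.283 ≤ a1+…+a3=17.127 → R3 fires; B=4 D=8 G=12 C=6
Draw 6: a1=3.112, a2=0.672, a3=9.152, a0=12.936; τ=−ln(0.8608)/12.936=0.012 → t=0.582; u2·a0=0.0679·12.936=0.878 ≤ a1=3.112 → R1 fires; B=6 D=9 G=12 C=6
Draw 7: a1=3.501, a2=0.756, a3=15.444, a0=19.701; τ=−ln(0.0206)/19.701=0.197 → t=0.779; u2·a0=0.0367·19.701=0.723 ≤ a1=3.501 → R1 fires; B=8 D=10 G=12 C=6
Draw 8: a1=3.890, a2=0.840, a3=22.880, a0=27.610; τ=−ln(0.6231)/27.610=0.017 → t=0.797; u2·a0=0.0657·27.610=1.814 ≤ a1=3.890 → R1 fires; B=10 D=11 G=12 C=6
Draw 9: a1=4.279, a2=0.924, a3=31.460, a0=36.663; τ=−ln(0.3749)/36.663=0.027 → t=0.823; u2·a0=0.1551·36.663=5.686; a1+a2=5.203 < 5.686 ≤ a1+…+a3=36.663 → R3 fires; B=9 D=10 G=13 C=6
Draw 10: a1=3.890, a2=0.840, a3=25.740, a0=30.470; τ=−ln(0.2972)/30.470=0.040 → t=0.863; u2·a0=0.4789·30.470=14.592; a1+a2=4.730 < 14.592 ≤ a1+…+a3=30.470 → R3 fires; B=8 D=9 G=14 C=6
Draw 11: a1=3.501, a2=0.756, a3=20.592, a0=24.849; τ=−ln(0.7311)/24.849=0.013 → t=0.876; u2·a0=0.8726·24.849=21.683; a1+a2=4.257 < 21.683 ≤ a1+…+a3=24.849 → R3 fires; B=7 D=8 G=15 C=6
Draw 12: a1=3.112, a2=0.672, a3=16.016, a0=19.800; τ=−ln(0.5810)/19.800=0.027 → t=0.903; u2·a0=0.6150·19.800=12.177; a1+a2=3.784 < 12.177 ≤ a1+…+a3=19.800 → R3 fires; B=6 D=7 G=16 C=6
Draw 13: a1=2.723, a2=0.588, a3=12.012, a0=15.323; τ=−ln(0.2698)/15.323=0.085 → t=0.989; u2·a0=0.2633·15.323=4.035; a1+a2=3.311 < 4.035 ≤ a1+…+a3=15.323 → R3 fires; B=5 D=6 G=17 C=6
Draw 14: a1=2.334, a2=0.504, a3=8.580, a0=11.418; τ=−ln(0.2848)/11.418=0.110 → t=1.099 > T=1.01: stop.
D first becomes ≤ 7 when it reaches 7 at the event at t=0.903.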